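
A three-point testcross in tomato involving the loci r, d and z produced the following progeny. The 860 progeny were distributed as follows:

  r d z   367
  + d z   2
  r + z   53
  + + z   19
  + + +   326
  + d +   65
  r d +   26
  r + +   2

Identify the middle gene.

r

The two most frequent reciprocal classes, r d z and + + +, are the parental types, so the F1 was r d z / + + +.
The two rarest classes, + d z and r + +, are the double crossovers. Comparing them with the parentals, only the r allele has switched, so r is the middle locus and the order is z – r – d.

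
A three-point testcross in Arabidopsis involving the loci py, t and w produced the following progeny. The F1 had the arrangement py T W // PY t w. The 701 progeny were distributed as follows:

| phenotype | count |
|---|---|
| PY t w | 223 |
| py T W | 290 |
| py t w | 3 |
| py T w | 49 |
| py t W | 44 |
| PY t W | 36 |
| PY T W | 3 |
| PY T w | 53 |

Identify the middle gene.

py

The two rarest classes, PY T W and py t w, are the double crossovers. Comparing them with the parentals, only the py allele has switched, so py is the middle locus and the order is t – py – w.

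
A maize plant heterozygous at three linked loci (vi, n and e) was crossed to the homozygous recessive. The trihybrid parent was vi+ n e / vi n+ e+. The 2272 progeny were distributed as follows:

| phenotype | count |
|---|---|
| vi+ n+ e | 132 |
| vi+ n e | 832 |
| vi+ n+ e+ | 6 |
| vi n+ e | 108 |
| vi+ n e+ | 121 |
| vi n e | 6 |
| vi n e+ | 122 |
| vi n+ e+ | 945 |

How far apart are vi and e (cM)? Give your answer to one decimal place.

The two rarest classes, vi n e and vi+ n+ e+, are the double crossovers. Comparing them with the parentals, only the vi allele has switched, so vi is the middle locus and the order is e – vi – n.
Crossovers in the e–vi interval produce the single-crossover classes vi+ n e+ and vi n+ e (121 + 108 = 229) plus the double crossovers (12).
RF(e–vi) = (229 + 12) / 2272 = 241/2272 = 0.1061 → 10.6 cM.

10.6 cM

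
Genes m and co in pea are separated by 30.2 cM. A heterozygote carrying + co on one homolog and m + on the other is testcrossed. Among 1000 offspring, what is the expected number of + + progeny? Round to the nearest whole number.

A map distance of 30.2 cM corresponds to a recombination frequency of 0.302.
The F1 is + co / m +, so + + is a recombinant gamete class with expected frequency r/2 = 0.302/2 = 0.1510.
Expected number = 0.1510 × 1000 = 151.00 ≈ 151.

151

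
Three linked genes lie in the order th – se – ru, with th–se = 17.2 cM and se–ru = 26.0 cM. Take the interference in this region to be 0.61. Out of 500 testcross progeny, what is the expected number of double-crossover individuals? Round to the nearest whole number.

9

Map distances give recombination frequencies of 0.172 and 0.260 for the two intervals.
With interference 0.61 (so coincidence = 0.39), expected double-crossover frequency = 0.172 × 0.260 × 0.39 = 0.01744.
Expected number = 0.01744 × 500 = 8.72 ≈ 9.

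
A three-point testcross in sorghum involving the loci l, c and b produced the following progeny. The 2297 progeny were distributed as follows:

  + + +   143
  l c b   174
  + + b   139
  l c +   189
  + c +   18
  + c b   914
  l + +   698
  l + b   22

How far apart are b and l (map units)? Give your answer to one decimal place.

The two most frequent reciprocal classes, + c b and l + +, are the parental types, so the F1 was + c b / l + +.
The two rarest classes, + c + and l + b, are the double crossovers. Comparing them with the parentals, only the b allele has switched, so b is the middle locus and the order is l – b – c.
Crossovers in the l–b interval produce the single-crossover classes l c b and + + + (174 + 143 = 317) plus the double crossovers (40).
RF(l–b) = (317 + 40) / 2297 = 357/2297 = 0.1554 → 15.5 map units.

15.5 map units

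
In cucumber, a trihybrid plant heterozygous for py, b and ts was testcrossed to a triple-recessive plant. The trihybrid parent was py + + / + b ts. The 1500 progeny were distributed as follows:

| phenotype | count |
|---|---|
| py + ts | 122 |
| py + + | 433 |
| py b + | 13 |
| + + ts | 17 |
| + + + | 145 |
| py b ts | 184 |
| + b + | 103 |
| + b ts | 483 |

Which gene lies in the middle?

b

The two rarest classes, py b + and + + ts, are the double crossovers. Comparing them with the parentals, only the b allele has switched, so b is the middle locus and the order is ts – b – py.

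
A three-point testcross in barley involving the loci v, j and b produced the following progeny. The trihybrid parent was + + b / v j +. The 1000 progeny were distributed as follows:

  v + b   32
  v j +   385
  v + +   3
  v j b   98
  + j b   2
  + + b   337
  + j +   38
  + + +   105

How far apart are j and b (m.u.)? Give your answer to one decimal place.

The two rarest classes, + j b and v + +, are the double crossovers. Comparing them with the parentals, only the j allele has switched, so j is the middle locus and the order is v – j – b.
Crossovers in the j–b interval produce the single-crossover classes + + + and v j b (105 + 98 = 203) plus the double crossovers (5).
RF(j–b) = (203 + 5) / 1000 = 208/1000 = 0.2080 → 20.8 m.u.

20.8 m.u.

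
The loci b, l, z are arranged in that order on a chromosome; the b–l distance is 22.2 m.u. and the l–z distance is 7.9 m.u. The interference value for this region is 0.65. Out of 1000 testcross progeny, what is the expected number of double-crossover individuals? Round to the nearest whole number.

Map distances give recombination frequencies of 0.222 and 0.079 for the two intervals.
With interference 0.65 (so coincidence = 0.35), expected double-crossover frequency = 0.222 × 0.079 × 0.35 = 0.00614.
Expected number = 0.00614 × 1000 = 6.14 ≈ 6.

6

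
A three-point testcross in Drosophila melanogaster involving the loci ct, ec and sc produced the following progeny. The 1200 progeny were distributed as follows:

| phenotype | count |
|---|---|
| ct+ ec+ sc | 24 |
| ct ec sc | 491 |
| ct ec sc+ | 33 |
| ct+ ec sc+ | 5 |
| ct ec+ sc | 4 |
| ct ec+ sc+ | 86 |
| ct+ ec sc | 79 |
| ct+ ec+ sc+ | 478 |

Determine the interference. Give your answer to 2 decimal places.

0.06

The two most frequent reciprocal classes, ct ec sc and ct+ ec+ sc+, are the parental types, so the F1 was ct ec sc / ct+ ec+ sc+.
The two rarest classes, ct ec+ sc and ct+ ec sc+, are the double crossovers. Comparing them with the parentals, only the ec allele has switched, so ec is the middle locus and the order is sc – ec – ct.
sc–ec: (57 + 9)/1200 = 0.0550; ec–ct: (165 + 9)/1200 = 0.1450.
Expected DCO frequency = 0.0550 × 0.1450 ≈ 0.00797; observed = 9/1200 ≈ 0.00750.
Coefficient of coincidence = 0.00750/0.00797 ≈ 0.94; interference = 1 − 0.94 = 0.06.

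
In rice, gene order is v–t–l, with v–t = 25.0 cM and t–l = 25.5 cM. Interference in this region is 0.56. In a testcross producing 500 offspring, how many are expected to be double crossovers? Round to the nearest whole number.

14

Map distances give recombination frequencies of 0.250 and 0.255 for the two intervals.
With interference 0.56 (so coincidence = 0.44), expected double-crossover frequency = 0.250 × 0.255 × 0.44 = 0.02805.
Expected number = 0.02805 × 500 = 14.02 ≈ 14.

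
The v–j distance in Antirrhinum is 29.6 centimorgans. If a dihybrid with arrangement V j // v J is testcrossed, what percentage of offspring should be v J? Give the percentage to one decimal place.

A map distance of 29.6 centimorgans corresponds to a recombination frequency of 0.296.
The F1 is V j / v J, so v J is a parental gamete class with expected frequency (1 − r)/2 = 0.704/2 = 0.3520.
That is 0.3520 = 35.2% of the progeny.

35.2%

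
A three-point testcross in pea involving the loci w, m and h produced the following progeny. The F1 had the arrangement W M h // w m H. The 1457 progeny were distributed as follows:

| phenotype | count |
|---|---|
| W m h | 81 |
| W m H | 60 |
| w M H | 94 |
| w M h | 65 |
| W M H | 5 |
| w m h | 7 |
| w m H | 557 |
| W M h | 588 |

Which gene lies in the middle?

h

The two rarest classes, W M H and w m h, are the double crossovers. Comparing them with the parentals, only the h allele has switched, so h is the middle locus and the order is w – h – m.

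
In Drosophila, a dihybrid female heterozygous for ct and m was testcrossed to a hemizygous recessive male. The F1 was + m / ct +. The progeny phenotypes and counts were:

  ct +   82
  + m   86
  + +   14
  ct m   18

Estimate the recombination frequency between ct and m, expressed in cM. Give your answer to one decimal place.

The recombinant classes are + + and ct m: 14 + 18 = 32.
Recombination frequency = 32/200 = 0.1600 ≈ 16.0%, i.e. 16.0 cM.

16.0 cM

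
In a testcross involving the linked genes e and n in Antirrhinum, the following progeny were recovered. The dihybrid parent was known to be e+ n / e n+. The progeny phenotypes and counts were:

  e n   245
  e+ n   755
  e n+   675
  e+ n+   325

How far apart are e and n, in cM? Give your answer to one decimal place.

The recombinant classes are e+ n+ and e n: 325 + 245 = 570.
Recombination frequency = 570/2000 = 0.2850 ≈ 28.5%, i.e. 28.5 cM.

28.5 cM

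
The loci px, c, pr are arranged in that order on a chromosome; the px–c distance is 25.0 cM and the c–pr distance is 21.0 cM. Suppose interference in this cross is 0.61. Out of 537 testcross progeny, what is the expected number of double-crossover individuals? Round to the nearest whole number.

Map distances give recombination frequencies of 0.250 and 0.210 for the two intervals.
With interference 0.61 (so coincidence = 0.39), expected double-crossover frequency = 0.250 × 0.210 × 0.39 = 0.02048.
Expected number = 0.02048 × 537 = 11.00 ≈ 11.

11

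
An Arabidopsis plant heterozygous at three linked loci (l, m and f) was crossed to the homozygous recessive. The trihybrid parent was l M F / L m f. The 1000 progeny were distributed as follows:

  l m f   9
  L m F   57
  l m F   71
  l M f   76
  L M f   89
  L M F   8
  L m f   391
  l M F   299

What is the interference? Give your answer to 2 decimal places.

0.36

The two rarest classes, L M F and l m f, are the double crossovers. Comparing them with the parentals, only the l allele has switched, so l is the middle locus and the order is f – l – m.
f–l: (133 + 17)/1000 = 0.1500; l–m: (160 + 17)/1000 = 0.1770.
Expected DCO frequency = 0.1500 × 0.1770 ≈ 0.02655; observed = 17/1000 ≈ 0.01700.
Coefficient of coincidence = 0.01700/0.02655 ≈ 0.64; interference = 1 − 0.64 = 0.36.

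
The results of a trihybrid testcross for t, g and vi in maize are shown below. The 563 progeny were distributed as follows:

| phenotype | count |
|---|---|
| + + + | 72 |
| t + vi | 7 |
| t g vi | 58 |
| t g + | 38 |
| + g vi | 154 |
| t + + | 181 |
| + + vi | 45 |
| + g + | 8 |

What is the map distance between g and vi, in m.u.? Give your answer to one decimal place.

The two most frequent reciprocal classes, t + + and + g vi, are the parental types, so the F1 was t + + / + g vi.
The two rarest classes, t + vi and + g +, are the double crossovers. Comparing them with the parentals, only the vi allele has switched, so vi is the middle locus and the order is g – vi – t.
Crossovers in the g–vi interval produce the single-crossover classes t g + and + + vi (38 + 45 = 83) plus the double crossovers (15).
RF(g–vi) = (83 + 15) / 563 = 98/563 = 0.1741 → 17.4 m.u.

17.4 m.u.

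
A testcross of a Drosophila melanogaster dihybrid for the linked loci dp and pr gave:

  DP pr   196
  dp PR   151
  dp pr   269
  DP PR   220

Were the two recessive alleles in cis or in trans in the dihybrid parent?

The two most frequent classes are DP PR (220) and dp pr (269); these are the parental (non-recombinant) types.
So the F1 carried DP PR on one chromosome and dp pr on the other — the recessive alleles are on the same chromosome (cis / coupling).

cis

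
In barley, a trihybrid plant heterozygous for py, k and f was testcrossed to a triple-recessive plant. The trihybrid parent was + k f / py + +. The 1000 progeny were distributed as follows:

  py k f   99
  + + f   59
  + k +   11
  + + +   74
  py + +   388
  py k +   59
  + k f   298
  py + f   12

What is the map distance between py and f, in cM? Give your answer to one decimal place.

The two rarest classes, + k + and py + f, are the double crossovers. Comparing them with the parentals, only the f allele has switched, so f is the middle locus and the order is py – f – k.
Crossovers in the py–f interval produce the single-crossover classes py k f and + + + (99 + 74 = 173) plus the double crossovers (23).
RF(py–f) = (173 + 23) / 1000 = 196/1000 = 0.1960 → 19.6 cM.

19.6 cM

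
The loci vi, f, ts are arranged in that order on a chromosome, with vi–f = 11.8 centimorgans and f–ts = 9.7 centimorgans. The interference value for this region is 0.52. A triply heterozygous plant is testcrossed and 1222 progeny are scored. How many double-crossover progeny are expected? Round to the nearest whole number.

Map distances give recombination frequencies of 0.118 and 0.097 for the two intervals.
With interference 0.52 (so coincidence = 0.48), expected double-crossover frequency = 0.118 × 0.097 × 0.48 = 0.00549.
Expected number = 0.00549 × 1222 = 6.71 ≈ 7.

7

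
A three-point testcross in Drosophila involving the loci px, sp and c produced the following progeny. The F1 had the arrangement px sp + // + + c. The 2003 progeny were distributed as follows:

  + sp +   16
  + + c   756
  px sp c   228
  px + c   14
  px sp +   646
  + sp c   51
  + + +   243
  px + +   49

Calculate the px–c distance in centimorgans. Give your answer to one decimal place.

25.0 centimorgans

The two rarest classes, + sp + and px + c, are the double crossovers. Comparing them with the parentals, only the px allele has switched, so px is the middle locus and the order is c – px – sp.
Crossovers in the c–px interval produce the single-crossover classes px sp c and + + + (228 + 243 = 471) plus the double crossovers (30).
RF(c–px) = (471 + 30) / 2003 = 501/2003 = 0.2501 → 25.0 centimorgans.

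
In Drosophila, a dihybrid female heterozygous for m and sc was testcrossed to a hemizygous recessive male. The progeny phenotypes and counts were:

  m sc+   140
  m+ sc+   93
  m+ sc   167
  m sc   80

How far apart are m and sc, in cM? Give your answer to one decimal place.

36.0 cM

The two most frequent classes, m+ sc (167) and m sc+ (140), are the parental types, so the F1 was m+ sc / m sc+.
The recombinant classes are m+ sc+ and m sc: 93 + 80 = 173.
Recombination frequency = 173/480 = 0.3604 ≈ 36.0%, i.e. 36.0 cM.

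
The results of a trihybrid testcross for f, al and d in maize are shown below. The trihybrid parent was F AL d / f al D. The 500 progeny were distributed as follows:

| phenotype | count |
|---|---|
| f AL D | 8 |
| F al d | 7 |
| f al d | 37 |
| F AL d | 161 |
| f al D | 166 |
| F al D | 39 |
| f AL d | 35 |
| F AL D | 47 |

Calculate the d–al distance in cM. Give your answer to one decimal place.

The two rarest classes, F al d and f AL D, are the double crossovers. Comparing them with the parentals, only the al allele has switched, so al is the middle locus and the order is d – al – f.
Crossovers in the d–al interval produce the single-crossover classes F AL D and f al d (47 + 37 = 84) plus the double crossovers (15).
RF(d–al) = (84 + 15) / 500 = 99/500 = 0.1980 → 19.8 cM.

19.8 cM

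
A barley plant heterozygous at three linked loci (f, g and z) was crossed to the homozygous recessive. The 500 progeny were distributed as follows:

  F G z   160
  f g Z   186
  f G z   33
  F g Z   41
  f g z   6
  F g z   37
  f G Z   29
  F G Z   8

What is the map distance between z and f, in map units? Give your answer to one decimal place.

The two most frequent reciprocal classes, f g Z and F G z, are the parental types, so the F1 was f g Z / F G z.
The two rarest classes, f g z and F G Z, are the double crossovers. Comparing them with the parentals, only the z allele has switched, so z is the middle locus and the order is f – z – g.
Crossovers in the f–z interval produce the single-crossover classes F g Z and f G z (41 + 33 = 74) plus the double crossovers (14).
RF(f–z) = (74 + 14) / 500 = 88/500 = 0.1760 → 17.6 map units.

17.6 map units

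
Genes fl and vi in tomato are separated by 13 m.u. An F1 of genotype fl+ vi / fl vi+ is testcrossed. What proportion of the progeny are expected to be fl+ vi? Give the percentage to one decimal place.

A map distance of 13 m.u. corresponds to a recombination frequency of 0.130.
The F1 is fl+ vi / fl vi+, so fl+ vi is a parental gamete class with expected frequency (1 − r)/2 = 0.870/2 = 0.4350.
That is 0.4350 = 43.5% of the progeny.

43.5%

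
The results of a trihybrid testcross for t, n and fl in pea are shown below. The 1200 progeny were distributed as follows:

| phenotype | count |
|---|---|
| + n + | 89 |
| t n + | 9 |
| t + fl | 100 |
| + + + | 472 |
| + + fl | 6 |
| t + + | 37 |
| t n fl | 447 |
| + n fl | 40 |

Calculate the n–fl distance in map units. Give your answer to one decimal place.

17.0 map units

The two most frequent reciprocal classes, t n fl and + + +, are the parental types, so the F1 was t n fl / + + +.
The two rarest classes, t n + and + + fl, are the double crossovers. Comparing them with the parentals, only the fl allele has switched, so fl is the middle locus and the order is t – fl – n.
Crossovers in the fl–n interval produce the single-crossover classes t + fl and + n + (100 + 89 = 189) plus the double crossovers (15).
RF(fl–n) = (189 + 15) / 1200 = 204/1200 = 0.1700 → 17.0 map units.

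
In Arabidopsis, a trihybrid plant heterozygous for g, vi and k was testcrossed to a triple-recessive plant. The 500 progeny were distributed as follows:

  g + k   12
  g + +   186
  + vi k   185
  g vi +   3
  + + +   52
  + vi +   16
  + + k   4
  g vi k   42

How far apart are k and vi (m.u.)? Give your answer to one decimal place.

7.0 m.u.

The two most frequent reciprocal classes, g + + and + vi k, are the parental types, so the F1 was g + + / + vi k.
The two rarest classes, g vi + and + + k, are the double crossovers. Comparing them with the parentals, only the vi allele has switched, so vi is the middle locus and the order is k – vi – g.
Crossovers in the k–vi interval produce the single-crossover classes g + k and + vi + (12 + 16 = 28) plus the double crossovers (7).
RF(k–vi) = (28 + 7) / 500 = 35/500 = 0.0700 → 7.0 m.u.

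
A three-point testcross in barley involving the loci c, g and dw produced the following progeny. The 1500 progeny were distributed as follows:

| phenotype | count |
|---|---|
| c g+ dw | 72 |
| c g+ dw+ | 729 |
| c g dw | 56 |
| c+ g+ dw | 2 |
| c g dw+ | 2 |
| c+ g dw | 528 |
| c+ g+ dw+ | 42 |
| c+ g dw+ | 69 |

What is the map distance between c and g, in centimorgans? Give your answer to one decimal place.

The two most frequent reciprocal classes, c g+ dw+ and c+ g dw, are the parental types, so the F1 was c g+ dw+ / c+ g dw.
The two rarest classes, c g dw+ and c+ g+ dw, are the double crossovers. Comparing them with the parentals, only the g allele has switched, so g is the middle locus and the order is dw – g – c.
Crossovers in the g–c interval produce the single-crossover classes c+ g+ dw+ and c g dw (42 + 56 = 98) plus the double crossovers (4).
RF(g–c) = (98 + 4) / 1500 = 102/1500 = 0.0680 → 6.8 centimorgans.

6.8 centimorgans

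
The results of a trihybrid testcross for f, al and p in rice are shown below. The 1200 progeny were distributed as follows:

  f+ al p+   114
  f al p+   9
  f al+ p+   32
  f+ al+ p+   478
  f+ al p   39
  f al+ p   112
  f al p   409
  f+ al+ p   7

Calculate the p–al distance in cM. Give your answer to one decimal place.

The two most frequent reciprocal classes, f+ al+ p+ and f al p, are the parental types, so the F1 was f+ al+ p+ / f al p.
The two rarest classes, f+ al+ p and f al p+, are the double crossovers. Comparing them with the parentals, only the p allele has switched, so p is the middle locus and the order is f – p – al.
Crossovers in the p–al interval produce the single-crossover classes f+ al p+ and f al+ p (114 + 112 = 226) plus the double crossovers (16).
RF(p–al) = (226 + 16) / 1200 = 242/1200 = 0.2017 → 20.2 cM.

20.2 cM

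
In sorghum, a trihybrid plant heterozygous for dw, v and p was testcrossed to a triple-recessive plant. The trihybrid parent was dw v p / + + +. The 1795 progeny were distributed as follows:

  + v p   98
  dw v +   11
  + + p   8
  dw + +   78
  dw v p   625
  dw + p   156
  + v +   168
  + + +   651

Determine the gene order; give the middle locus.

p

The two rarest classes, dw v + and + + p, are the double crossovers. Comparing them with the parentals, only the p allele has switched, so p is the middle locus and the order is v – p – dw.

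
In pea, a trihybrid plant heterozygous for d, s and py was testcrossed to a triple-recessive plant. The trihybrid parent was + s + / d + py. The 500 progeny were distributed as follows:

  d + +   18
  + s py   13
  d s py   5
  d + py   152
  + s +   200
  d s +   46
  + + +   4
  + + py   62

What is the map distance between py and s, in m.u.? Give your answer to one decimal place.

The two rarest classes, + + + and d s py, are the double crossovers. Comparing them with the parentals, only the s allele has switched, so s is the middle locus and the order is d – s – py.
Crossovers in the s–py interval produce the single-crossover classes + s py and d + + (13 + 18 = 31) plus the double crossovers (9).
RF(s–py) = (31 + 9) / 500 = 40/500 = 0.0800 → 8.0 m.u.

8.0 m.u.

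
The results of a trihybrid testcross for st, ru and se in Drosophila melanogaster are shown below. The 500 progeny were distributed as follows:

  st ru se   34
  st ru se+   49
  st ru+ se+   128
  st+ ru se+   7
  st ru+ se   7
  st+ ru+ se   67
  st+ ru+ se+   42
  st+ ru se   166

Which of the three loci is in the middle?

se

The two most frequent reciprocal classes, st+ ru se and st ru+ se+, are the parental types, so the F1 was st+ ru se / st ru+ se+.
The two rarest classes, st+ ru se+ and st ru+ se, are the double crossovers. Comparing them with the parentals, only the se allele has switched, so se is the middle locus and the order is st – se – ru.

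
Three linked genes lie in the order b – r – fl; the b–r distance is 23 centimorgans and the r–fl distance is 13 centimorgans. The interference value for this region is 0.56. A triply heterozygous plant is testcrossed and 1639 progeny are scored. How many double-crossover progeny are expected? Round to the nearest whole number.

Map distances give recombination frequencies of 0.230 and 0.130 for the two intervals.
With interference 0.56 (so coincidence = 0.44), expected double-crossover frequency = 0.230 × 0.130 × 0.44 = 0.01316.
Expected number = 0.01316 × 1639 = 21.56 ≈ 22.

22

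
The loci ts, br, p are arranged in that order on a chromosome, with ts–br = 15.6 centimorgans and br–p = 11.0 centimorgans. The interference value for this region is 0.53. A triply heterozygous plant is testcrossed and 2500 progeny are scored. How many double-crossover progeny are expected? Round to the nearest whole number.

Map distances give recombination frequencies of 0.156 and 0.110 for the two intervals.
With interference 0.53 (so coincidence = 0.47), expected double-crossover frequency = 0.156 × 0.110 × 0.47 = 0.00807.
Expected number = 0.00807 × 2500 = 20.16 ≈ 20.

20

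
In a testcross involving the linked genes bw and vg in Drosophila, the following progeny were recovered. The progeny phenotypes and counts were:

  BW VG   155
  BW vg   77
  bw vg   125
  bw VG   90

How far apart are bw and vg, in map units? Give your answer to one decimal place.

37.4 map units

The two most frequent classes, BW VG (155) and bw vg (125), are the parental types, so the F1 was BW VG / bw vg.
The recombinant classes are BW vg and bw VG: 77 + 90 = 167.
Recombination frequency = 167/447 = 0.3736 ≈ 37.4%, i.e. 37.4 map units.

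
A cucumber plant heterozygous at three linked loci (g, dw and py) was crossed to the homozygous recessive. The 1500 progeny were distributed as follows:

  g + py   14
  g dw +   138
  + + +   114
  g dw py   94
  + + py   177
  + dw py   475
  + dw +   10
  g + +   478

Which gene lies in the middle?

The two most frequent reciprocal classes, + dw py and g + +, are the parental types, so the F1 was + dw py / g + +.
The two rarest classes, + dw + and g + py, are the double crossovers. Comparing them with the parentals, only the py allele has switched, so py is the middle locus and the order is dw – py – g.

py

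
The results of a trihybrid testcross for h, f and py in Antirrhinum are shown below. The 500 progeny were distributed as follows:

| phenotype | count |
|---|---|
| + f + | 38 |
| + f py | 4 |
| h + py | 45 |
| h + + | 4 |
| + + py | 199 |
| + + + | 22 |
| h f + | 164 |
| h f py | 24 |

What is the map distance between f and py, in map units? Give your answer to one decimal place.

The two most frequent reciprocal classes, + + py and h f +, are the parental types, so the F1 was + + py / h f +.
The two rarest classes, + f py and h + +, are the double crossovers. Comparing them with the parentals, only the f allele has switched, so f is the middle locus and the order is h – f – py.
Crossovers in the f–py interval produce the single-crossover classes + + + and h f py (22 + 24 = 46) plus the double crossovers (8).
RF(f–py) = (46 + 8) / 500 = 54/500 = 0.1080 → 10.8 map units.

10.8 map units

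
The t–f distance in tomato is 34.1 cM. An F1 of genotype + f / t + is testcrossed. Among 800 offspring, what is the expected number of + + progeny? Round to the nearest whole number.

136

A map distance of 34.1 cM corresponds to a recombination frequency of 0.341.
The F1 is + f / t +, so + + is a recombinant gamete class with expected frequency r/2 = 0.341/2 = 0.1705.
Expected number = 0.1705 × 800 = 136.40 ≈ 136.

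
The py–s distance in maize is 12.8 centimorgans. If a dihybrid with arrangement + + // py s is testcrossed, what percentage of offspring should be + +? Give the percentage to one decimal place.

A map distance of 12.8 centimorgans corresponds to a recombination frequency of 0.128.
The F1 is + + / py s, so + + is a parental gamete class with expected frequency (1 − r)/2 = 0.872/2 = 0.4360.
That is 0.4360 = 43.6% of the progeny.

43.6%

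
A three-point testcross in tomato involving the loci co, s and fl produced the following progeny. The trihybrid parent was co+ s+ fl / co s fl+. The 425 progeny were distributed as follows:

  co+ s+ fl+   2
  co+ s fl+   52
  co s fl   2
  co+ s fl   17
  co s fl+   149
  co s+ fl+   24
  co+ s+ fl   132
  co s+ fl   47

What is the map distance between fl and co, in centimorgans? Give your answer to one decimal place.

24.2 centimorgans

The two rarest classes, co+ s+ fl+ and co s fl, are the double crossovers. Comparing them with the parentals, only the fl allele has switched, so fl is the middle locus and the order is s – fl – co.
Crossovers in the fl–co interval produce the single-crossover classes co s+ fl and co+ s fl+ (47 + 52 = 99) plus the double crossovers (4).
RF(fl–co) = (99 + 4) / 425 = 103/425 = 0.2424 → 24.2 centimorgans.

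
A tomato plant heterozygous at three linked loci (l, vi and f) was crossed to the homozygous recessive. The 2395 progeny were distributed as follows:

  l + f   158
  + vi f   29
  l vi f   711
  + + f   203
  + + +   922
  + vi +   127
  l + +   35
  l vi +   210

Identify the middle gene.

l

The two most frequent reciprocal classes, l vi f and + + +, are the parental types, so the F1 was l vi f / + + +.
The two rarest classes, + vi f and l + +, are the double crossovers. Comparing them with the parentals, only the l allele has switched, so l is the middle locus and the order is vi – l – f.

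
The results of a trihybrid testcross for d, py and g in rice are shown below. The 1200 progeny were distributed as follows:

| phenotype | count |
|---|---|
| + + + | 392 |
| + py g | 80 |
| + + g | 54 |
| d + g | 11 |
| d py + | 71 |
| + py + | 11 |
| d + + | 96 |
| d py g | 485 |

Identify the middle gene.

py

The two most frequent reciprocal classes, d py g and + + +, are the parental types, so the F1 was d py g / + + +.
The two rarest classes, d + g and + py +, are the double crossovers. Comparing them with the parentals, only the py allele has switched, so py is the middle locus and the order is g – py – d.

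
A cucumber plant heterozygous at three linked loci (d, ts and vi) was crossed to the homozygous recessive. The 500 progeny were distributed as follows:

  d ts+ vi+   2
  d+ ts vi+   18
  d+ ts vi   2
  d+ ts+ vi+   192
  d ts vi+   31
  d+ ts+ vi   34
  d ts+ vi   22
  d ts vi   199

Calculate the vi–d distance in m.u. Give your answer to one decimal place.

13.8 m.u.

The two most frequent reciprocal classes, d+ ts+ vi+ and d ts vi, are the parental types, so the F1 was d+ ts+ vi+ / d ts vi.
The two rarest classes, d ts+ vi+ and d+ ts vi, are the double crossovers. Comparing them with the parentals, only the d allele has switched, so d is the middle locus and the order is ts – d – vi.
Crossovers in the d–vi interval produce the single-crossover classes d+ ts+ vi and d ts vi+ (34 + 31 = 65) plus the double crossovers (4).
RF(d–vi) = (65 + 4) / 500 = 69/500 = 0.1380 → 13.8 m.u.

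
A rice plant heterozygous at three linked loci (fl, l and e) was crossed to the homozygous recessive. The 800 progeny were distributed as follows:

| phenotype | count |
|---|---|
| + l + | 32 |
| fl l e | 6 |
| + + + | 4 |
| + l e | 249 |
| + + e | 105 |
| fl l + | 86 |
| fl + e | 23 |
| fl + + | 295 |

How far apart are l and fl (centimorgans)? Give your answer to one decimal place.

The two most frequent reciprocal classes, + l e and fl + +, are the parental types, so the F1 was + l e / fl + +.
The two rarest classes, fl l e and + + +, are the double crossovers. Comparing them with the parentals, only the fl allele has switched, so fl is the middle locus and the order is e – fl – l.
Crossovers in the fl–l interval produce the single-crossover classes + + e and fl l + (105 + 86 = 191) plus the double crossovers (10).
RF(fl–l) = (191 + 10) / 800 = 201/800 = 0.2512 → 25.1 centimorgans.

25.1 centimorgans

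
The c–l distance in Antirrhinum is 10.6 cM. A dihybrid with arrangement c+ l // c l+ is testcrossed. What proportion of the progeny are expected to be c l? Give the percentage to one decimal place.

5.3%

A map distance of 10.6 cM corresponds to a recombination frequency of 0.106.
The F1 is c+ l / c l+, so c l is a recombinant gamete class with expected frequency r/2 = 0.106/2 = 0.0530.
That is 0.0530 = 5.3% of the progeny.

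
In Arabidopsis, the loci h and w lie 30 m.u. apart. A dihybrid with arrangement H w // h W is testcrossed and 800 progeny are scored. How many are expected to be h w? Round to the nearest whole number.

120

A map distance of 30 m.u. corresponds to a recombination frequency of 0.300.
The F1 is H w / h W, so h w is a recombinant gamete class with expected frequency r/2 = 0.300/2 = 0.1500.
Expected number = 0.1500 × 800 = 120.00 ≈ 120.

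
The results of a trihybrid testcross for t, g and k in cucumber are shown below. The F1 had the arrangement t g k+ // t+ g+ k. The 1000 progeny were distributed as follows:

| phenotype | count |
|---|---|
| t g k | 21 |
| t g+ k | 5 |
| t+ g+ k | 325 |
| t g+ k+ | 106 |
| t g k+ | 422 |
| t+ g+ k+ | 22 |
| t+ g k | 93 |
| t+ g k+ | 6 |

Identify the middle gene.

t

The two rarest classes, t+ g k+ and t g+ k, are the double crossovers. Comparing them with the parentals, only the t allele has switched, so t is the middle locus and the order is g – t – k.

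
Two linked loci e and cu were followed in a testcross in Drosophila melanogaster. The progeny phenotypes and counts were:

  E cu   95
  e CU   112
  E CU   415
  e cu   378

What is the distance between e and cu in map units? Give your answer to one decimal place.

20.7 map units

The two most frequent classes, E CU (415) and e cu (378), are the parental types, so the F1 was E CU / e cu.
The recombinant classes are E cu and e CU: 95 + 112 = 207.
Recombination frequency = 207/1000 = 0.2070 ≈ 20.7%, i.e. 20.7 map units.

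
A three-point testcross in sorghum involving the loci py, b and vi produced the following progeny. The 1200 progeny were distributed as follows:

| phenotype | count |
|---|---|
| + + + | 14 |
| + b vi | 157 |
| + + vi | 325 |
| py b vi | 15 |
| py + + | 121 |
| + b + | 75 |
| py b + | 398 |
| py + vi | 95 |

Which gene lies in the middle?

The two most frequent reciprocal classes, + + vi and py b +, are the parental types, so the F1 was + + vi / py b +.
The two rarest classes, + + + and py b vi, are the double crossovers. Comparing them with the parentals, only the vi allele has switched, so vi is the middle locus and the order is b – vi – py.

vi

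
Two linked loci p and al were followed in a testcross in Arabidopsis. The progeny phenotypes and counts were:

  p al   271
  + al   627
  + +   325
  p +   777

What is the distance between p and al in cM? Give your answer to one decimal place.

29.8 cM

The two most frequent classes, + al (627) and p + (777), are the parental types, so the F1 was + al / p +.
The recombinant classes are + + and p al: 325 + 271 = 596.
Recombination frequency = 596/2000 = 0.2980 ≈ 29.8%, i.e. 29.8 cM.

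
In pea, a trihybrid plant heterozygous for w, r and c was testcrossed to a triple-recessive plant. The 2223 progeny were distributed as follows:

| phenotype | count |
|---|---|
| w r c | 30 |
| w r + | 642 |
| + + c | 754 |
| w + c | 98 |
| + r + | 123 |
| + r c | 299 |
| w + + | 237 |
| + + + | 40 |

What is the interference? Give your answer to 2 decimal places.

The two most frequent reciprocal classes, + + c and w r +, are the parental types, so the F1 was + + c / w r +.
The two rarest classes, + + + and w r c, are the double crossovers. Comparing them with the parentals, only the c allele has switched, so c is the middle locus and the order is r – c – w.
r–c: (536 + 70)/2223 = 0.2726; c–w: (221 + 70)/2223 = 0.1309.
Expected DCO frequency = 0.2726 × 0.1309 ≈ 0.03568; observed = 70/2223 ≈ 0.03149.
Coefficient of coincidence = 0.03149/0.03568 ≈ 0.88; interference = 1 − 0.88 = 0.12.

0.12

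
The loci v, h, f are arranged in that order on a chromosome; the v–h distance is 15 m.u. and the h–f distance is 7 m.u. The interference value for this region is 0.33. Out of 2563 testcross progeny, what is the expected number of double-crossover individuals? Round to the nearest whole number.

Map distances give recombination frequencies of 0.150 and 0.070 for the two intervals.
With interference 0.33 (so coincidence = 0.67), expected double-crossover frequency = 0.150 × 0.070 × 0.67 = 0.00703.
Expected number = 0.00703 × 2563 = 18.03 ≈ 18.

18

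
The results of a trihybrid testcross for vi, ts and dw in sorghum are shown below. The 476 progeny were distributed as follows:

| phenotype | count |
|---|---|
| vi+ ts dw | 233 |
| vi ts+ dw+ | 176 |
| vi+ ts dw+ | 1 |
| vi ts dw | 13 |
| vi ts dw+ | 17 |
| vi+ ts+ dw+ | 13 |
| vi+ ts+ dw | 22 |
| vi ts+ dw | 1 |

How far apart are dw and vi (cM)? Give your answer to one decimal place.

The two most frequent reciprocal classes, vi+ ts dw and vi ts+ dw+, are the parental types, so the F1 was vi+ ts dw / vi ts+ dw+.
The two rarest classes, vi+ ts dw+ and vi ts+ dw, are the double crossovers. Comparing them with the parentals, only the dw allele has switched, so dw is the middle locus and the order is ts – dw – vi.
Crossovers in the dw–vi interval produce the single-crossover classes vi ts dw and vi+ ts+ dw+ (13 + 13 = 26) plus the double crossovers (2).
RF(dw–vi) = (26 + 2) / 476 = 28/476 = 0.0588 → 5.9 cM.

5.9 cM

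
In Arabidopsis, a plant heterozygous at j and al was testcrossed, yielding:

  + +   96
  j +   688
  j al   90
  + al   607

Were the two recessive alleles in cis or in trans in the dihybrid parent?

The two most frequent classes are + al (607) and j + (688); these are the parental (non-recombinant) types.
So the F1 carried + al on one chromosome and j + on the other — the recessive alleles are on opposite chromosomes (trans / repulsion).

trans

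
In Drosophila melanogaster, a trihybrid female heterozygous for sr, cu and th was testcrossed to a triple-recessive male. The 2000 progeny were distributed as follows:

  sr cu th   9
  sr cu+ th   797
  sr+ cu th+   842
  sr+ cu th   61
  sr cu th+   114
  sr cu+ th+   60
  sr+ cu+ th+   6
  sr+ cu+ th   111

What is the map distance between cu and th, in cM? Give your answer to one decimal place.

6.8 cM

The two most frequent reciprocal classes, sr cu+ th and sr+ cu th+, are the parental types, so the F1 was sr cu+ th / sr+ cu th+.
The two rarest classes, sr cu th and sr+ cu+ th+, are the double crossovers. Comparing them with the parentals, only the cu allele has switched, so cu is the middle locus and the order is th – cu – sr.
Crossovers in the th–cu interval produce the single-crossover classes sr cu+ th+ and sr+ cu th (60 + 61 = 121) plus the double crossovers (15).
RF(th–cu) = (121 + 15) / 2000 = 136/2000 = 0.0680 → 6.8 cM.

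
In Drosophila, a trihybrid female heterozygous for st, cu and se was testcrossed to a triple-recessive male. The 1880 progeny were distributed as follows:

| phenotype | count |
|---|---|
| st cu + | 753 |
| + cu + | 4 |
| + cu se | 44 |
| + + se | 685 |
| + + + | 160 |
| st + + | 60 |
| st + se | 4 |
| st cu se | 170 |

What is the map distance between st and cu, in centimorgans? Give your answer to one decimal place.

The two most frequent reciprocal classes, + + se and st cu +, are the parental types, so the F1 was + + se / st cu +.
The two rarest classes, st + se and + cu +, are the double crossovers. Comparing them with the parentals, only the st allele has switched, so st is the middle locus and the order is se – st – cu.
Crossovers in the st–cu interval produce the single-crossover classes + cu se and st + + (44 + 60 = 104) plus the double crossovers (8).
RF(st–cu) = (104 + 8) / 1880 = 112/1880 = 0.0596 → 6.0 centimorgans.

6.0 centimorgans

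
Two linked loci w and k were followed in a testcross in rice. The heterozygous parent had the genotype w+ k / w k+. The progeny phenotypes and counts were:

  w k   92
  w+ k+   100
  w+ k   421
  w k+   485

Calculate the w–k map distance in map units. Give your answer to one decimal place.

17.5 map units

The recombinant classes are w+ k+ and w k: 100 + 92 = 192.
Recombination frequency = 192/1098 = 0.1749 ≈ 17.5%, i.e. 17.5 map units.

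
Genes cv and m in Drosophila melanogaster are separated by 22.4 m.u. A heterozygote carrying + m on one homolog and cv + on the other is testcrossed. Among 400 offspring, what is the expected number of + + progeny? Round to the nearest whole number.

45

A map distance of 22.4 m.u. corresponds to a recombination frequency of 0.224.
The F1 is + m / cv +, so + + is a recombinant gamete class with expected frequency r/2 = 0.224/2 = 0.1120.
Expected number = 0.1120 × 400 = 44.80 ≈ 45.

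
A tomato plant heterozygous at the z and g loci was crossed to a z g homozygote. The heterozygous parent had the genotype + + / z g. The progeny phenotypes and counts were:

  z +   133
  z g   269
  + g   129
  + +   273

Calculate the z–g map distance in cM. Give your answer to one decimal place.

The recombinant classes are + g and z +: 129 + 133 = 262.
Recombination frequency = 262/804 = 0.3259 ≈ 32.6%, i.e. 32.6 cM.

32.6 cM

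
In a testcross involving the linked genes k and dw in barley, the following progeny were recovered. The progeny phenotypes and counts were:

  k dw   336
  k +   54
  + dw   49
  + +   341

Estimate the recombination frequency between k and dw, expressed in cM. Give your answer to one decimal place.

The two most frequent classes, + + (341) and k dw (336), are the parental types, so the F1 was + + / k dw.
The recombinant classes are + dw and k +: 49 + 54 = 103.
Recombination frequency = 103/780 = 0.1321 ≈ 13.2%, i.e. 13.2 cM.

13.2 cM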